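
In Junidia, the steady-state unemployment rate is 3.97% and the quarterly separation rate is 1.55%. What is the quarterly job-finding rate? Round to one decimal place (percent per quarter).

From u* = s/(s+f): f = s·(1−u)/u.
f = 1.55 × (1 − 0.0397) / 0.0397 = 1.4885 / 0.0397 ≈ 37.5% per quarter.

Job-finding rate ≈ 37.5% per quarter.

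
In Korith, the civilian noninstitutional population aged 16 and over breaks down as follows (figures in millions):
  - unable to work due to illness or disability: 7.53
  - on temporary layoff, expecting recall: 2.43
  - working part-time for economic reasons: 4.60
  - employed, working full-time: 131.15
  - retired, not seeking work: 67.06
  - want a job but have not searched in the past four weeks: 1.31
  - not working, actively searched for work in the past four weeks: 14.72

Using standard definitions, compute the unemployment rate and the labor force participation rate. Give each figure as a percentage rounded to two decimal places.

Employed = 4.60 + 131.15 = 135.75 million (anyone who worked, including part-time for economic reasons, counts as employed).
Unemployed = 2.43 + 14.72 = 17.15 million (jobless and actively searching, or on temporary layoff).
Labor force = 135.75 + 17.15 = 152.90 million.
Not in labor force = 7.53 + 67.06 + 1.31 = 75.90 million (those not working and not actively searching are outside the labor force — including those who want a job but have given up searching).
Civilian working-age population = 152.90 + 75.90 = 228.80 million.
Unemployment rate = 17.15 / 152.90 = 11.22%.
Labor force participation rate = 152.90 / 228.80 = 66.83%.

Unemployment rate ≈ 11.22%; labor force participation rate ≈ 66.83%.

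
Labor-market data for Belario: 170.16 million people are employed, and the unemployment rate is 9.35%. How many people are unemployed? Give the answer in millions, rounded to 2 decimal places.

About 17.55 million are unemployed.

Let U be the number unemployed. The labor force is E + U, and U/(E+U) = 0.0935.
So U = 0.0935 × 170.16 / (1 − 0.0935) = 15.9100 / 0.9065 ≈ 17.55 million.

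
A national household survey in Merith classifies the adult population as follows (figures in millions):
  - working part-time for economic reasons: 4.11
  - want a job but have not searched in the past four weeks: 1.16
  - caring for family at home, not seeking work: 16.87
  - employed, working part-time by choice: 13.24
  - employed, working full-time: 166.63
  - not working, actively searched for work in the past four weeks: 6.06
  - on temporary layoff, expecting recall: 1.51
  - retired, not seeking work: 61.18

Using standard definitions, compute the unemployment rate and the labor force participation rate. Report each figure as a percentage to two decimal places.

Unemployment rate ≈ 3.95%; labor force participation rate ≈ 70.75%.

Employed = 4.11 + 13.24 + 166.63 = 183.98 million (anyone who worked, including part-time for economic reasons, counts as employed).
Unemployed = 6.06 + 1.51 = 7.57 million (jobless and actively searching, or on temporary layoff).
Labor force = 183.98 + 7.57 = 191.55 million.
Not in labor force = 1.16 + 16.87 + 61.18 = 79.21 million (those not working and not actively searching are outside the labor force — including those who want a job but have given up searching).
Civilian working-age population = 191.55 + 79.21 = 270.76 million.
Unemployment rate = 7.57 / 191.55 = 3.95%.
Labor force participation rate = 191.55 / 270.76 = 70.75%.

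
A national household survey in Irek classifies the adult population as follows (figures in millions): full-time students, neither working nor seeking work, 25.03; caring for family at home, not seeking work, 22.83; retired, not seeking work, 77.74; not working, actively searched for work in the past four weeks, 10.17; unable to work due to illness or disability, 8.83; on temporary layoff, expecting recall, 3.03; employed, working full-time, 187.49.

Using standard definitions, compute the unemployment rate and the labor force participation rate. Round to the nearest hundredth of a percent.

Unemployment rate ≈ 6.58%; labor force participation rate ≈ 59.89%.

Employed = 187.49 million.
Unemployed = 10.17 + 3.03 = 13.20 million (jobless and actively searching, or on temporary layoff).
Labor force = 187.49 + 13.20 = 200.69 million.
Not in labor force = 25.03 + 22.83 + 77.74 + 8.83 = 134.43 million (those not working and not actively searching are outside the labor force).
Civilian working-age population = 200.69 + 134.43 = 335.12 million.
Unemployment rate = 13.20 / 200.69 = 6.58%.
Labor force participation rate = 200.69 / 335.12 = 59.89%.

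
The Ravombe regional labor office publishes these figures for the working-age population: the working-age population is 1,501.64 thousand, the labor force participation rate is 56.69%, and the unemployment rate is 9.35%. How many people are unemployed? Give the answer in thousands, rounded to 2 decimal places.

Labor force = 0.5669 × 1,501.64 = 851.28 thousand.
Unemployed = 0.0935 × 851.28 ≈ 79.59 thousand.

About 79.59 thousand are unemployed.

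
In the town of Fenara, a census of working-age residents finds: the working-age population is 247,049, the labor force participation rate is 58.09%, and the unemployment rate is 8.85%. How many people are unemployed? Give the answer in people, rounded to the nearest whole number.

About 12,701 are unemployed.

Labor force = 0.5809 × 247,049 = 143,511.
Unemployed = 0.0885 × 143,511 ≈ 12,701.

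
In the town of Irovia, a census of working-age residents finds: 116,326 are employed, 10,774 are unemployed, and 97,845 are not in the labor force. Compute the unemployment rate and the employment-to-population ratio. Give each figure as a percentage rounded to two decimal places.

Labor force = employed + unemployed = 116,326 + 10,774 = 127,100.
Working-age population = 127,100 + 97,845 = 224,945.
Unemployment rate = 10,774 / 127,100 = 8.48%.
Employment-population ratio = 116,326 / 224,945 = 51.71%.

Unemployment rate ≈ 8.48%; employment-population ratio ≈ 51.71%.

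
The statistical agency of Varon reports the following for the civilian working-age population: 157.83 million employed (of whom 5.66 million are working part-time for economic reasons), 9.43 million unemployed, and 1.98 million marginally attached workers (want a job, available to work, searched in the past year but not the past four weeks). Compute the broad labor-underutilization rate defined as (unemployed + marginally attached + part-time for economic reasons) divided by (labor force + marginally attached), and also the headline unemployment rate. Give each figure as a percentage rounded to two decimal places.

Labor force = 157.83 + 9.43 = 167.26 million.
Numerator = 9.43 + 1.98 + 5.66 = 17.07 million.
Denominator = 167.26 + 1.98 = 169.24 million.
Broad rate = 17.07 / 169.24 = 10.09%.
Headline unemployment rate = 9.43 / 167.26 = 5.64%.

Broad underutilization rate ≈ 10.09%; headline unemployment rate ≈ 5.64%.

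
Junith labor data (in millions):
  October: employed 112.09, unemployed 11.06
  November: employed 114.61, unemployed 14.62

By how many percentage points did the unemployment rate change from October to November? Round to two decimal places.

October: labor force = 112.09 + 11.06 = 123.15; u = 11.06/123.15 = 8.98%.
November: labor force = 114.61 + 14.62 = 129.23; u = 14.62/129.23 = 11.31%.
Change = 11.31% − 8.98% = +2.33 pp.

The unemployment rate changed by +2.33 percentage points.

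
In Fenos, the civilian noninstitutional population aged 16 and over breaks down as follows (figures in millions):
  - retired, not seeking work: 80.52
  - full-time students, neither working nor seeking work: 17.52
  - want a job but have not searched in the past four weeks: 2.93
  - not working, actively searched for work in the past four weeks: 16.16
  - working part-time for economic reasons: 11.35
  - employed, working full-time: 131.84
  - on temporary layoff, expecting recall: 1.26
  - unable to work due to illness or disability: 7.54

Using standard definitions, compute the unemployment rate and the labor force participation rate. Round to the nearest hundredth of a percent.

Employed = 11.35 + 131.84 = 143.19 million (anyone who worked, including part-time for economic reasons, counts as employed).
Unemployed = 16.16 + 1.26 = 17.42 million (jobless and actively searching, or on temporary layoff).
Labor force = 143.19 + 17.42 = 160.61 million.
Not in labor force = 80.52 + 17.52 + 2.93 + 7.54 = 108.51 million (those not working and not actively searching are outside the labor force — including those who want a job but have given up searching).
Civilian working-age population = 160.61 + 108.51 = 269.12 million.
Unemployment rate = 17.42 / 160.61 = 10.85%.
Labor force participation rate = 160.61 / 269.12 = 59.68%.

Unemployment rate ≈ 10.85%; labor force participation rate ≈ 59.68%.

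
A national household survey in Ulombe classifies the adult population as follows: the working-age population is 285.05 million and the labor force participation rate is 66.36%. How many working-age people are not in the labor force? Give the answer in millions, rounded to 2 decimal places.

About 95.89 million are not in the labor force.

Share not in the labor force = 1 − 0.6636 = 0.3364.
Not in labor force = 0.3364 × 285.05 ≈ 95.89 million.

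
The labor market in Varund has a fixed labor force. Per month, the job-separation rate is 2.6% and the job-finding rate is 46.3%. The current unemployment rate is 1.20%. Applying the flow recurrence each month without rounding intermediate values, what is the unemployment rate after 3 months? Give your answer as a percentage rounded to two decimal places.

With a fixed labor force, u_{t+1} = u_t + s·(1−u_t) − f·u_t = u_t·(1−s−f) + s.
Here 1−s−f = 0.511 and s = 0.026.
u_1 = 0.012000 × 0.511 + 0.026 = 0.032132.
u_2 = 0.032132 × 0.511 + 0.026 = 0.042419.
u_3 = 0.042419 × 0.511 + 0.026 = 0.047676.

Unemployment rate after three months ≈ 4.77%.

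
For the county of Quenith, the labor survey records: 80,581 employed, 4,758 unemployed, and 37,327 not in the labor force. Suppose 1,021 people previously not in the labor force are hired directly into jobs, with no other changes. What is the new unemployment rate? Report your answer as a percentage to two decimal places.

New unemployment rate ≈ 5.51%.

Initially, labor force = 80,581 + 4,758 = 85,339, so u = 4,758/85,339 = 5.58%.
After the change, employed and labor force both rise by 1,021; unemployed unchanged → E = 81,602, U = 4,758, labor force = 86,360.
New unemployment rate = 4,758 / 86,360 = 5.51%.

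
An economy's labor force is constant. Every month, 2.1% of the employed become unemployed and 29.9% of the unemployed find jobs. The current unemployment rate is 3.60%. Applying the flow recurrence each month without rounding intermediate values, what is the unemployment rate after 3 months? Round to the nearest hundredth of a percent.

Unemployment rate after three months ≈ 5.63%.

With a fixed labor force, u_{t+1} = u_t + s·(1−u_t) − f·u_t = u_t·(1−s−f) + s.
Here 1−s−f = 0.680 and s = 0.021.
u_1 = 0.036000 × 0.680 + 0.021 = 0.045480.
u_2 = 0.045480 × 0.680 + 0.021 = 0.051926.
u_3 = 0.051926 × 0.680 + 0.021 = 0.056310.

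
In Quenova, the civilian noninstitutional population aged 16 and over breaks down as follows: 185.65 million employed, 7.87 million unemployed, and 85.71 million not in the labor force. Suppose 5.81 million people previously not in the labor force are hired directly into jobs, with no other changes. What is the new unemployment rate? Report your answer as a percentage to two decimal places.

New unemployment rate ≈ 3.95%.

Initially, labor force = 185.65 + 7.87 = 193.52 million, so u = 7.87/193.52 = 4.07%.
After the change, employed and labor force both rise by 5.81; unemployed unchanged → E = 191.46, U = 7.87, labor force = 199.33 million.
New unemployment rate = 7.87 / 199.33 = 3.95%.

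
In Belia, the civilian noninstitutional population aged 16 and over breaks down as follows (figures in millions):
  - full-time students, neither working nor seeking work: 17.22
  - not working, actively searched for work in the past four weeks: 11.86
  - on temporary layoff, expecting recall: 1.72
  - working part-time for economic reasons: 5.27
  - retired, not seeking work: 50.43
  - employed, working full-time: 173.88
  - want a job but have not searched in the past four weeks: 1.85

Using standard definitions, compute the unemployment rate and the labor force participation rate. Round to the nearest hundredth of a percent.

Employed = 5.27 + 173.88 = 179.15 million (anyone who worked, including part-time for economic reasons, counts as employed).
Unemployed = 11.86 + 1.72 = 13.58 million (jobless and actively searching, or on temporary layoff).
Labor force = 179.15 + 13.58 = 192.73 million.
Not in labor force = 17.22 + 50.43 + 1.85 = 69.50 million (those not working and not actively searching are outside the labor force — including those who want a job but have given up searching).
Civilian working-age population = 192.73 + 69.50 = 262.23 million.
Unemployment rate = 13.58 / 192.73 = 7.05%.
Labor force participation rate = 192.73 / 262.23 = 73.50%.

Unemployment rate ≈ 7.05%; labor force participation rate ≈ 73.50%.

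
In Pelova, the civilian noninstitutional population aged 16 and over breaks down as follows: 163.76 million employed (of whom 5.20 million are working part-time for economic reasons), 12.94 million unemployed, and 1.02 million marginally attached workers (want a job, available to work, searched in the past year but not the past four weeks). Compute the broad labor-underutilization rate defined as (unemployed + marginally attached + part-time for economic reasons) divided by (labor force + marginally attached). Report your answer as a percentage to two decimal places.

Broad underutilization rate ≈ 10.78%.

Labor force = 163.76 + 12.94 = 176.70 million.
Numerator = 12.94 + 1.02 + 5.20 = 19.16 million.
Denominator = 176.70 + 1.02 = 177.72 million.
Broad rate = 19.16 / 177.72 = 10.78%.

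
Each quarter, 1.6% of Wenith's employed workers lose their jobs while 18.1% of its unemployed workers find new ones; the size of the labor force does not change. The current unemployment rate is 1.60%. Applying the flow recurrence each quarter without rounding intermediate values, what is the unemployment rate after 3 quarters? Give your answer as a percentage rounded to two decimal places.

With a fixed labor force, u_{t+1} = u_t + s·(1−u_t) − f·u_t = u_t·(1−s−f) + s.
Here 1−s−f = 0.803 and s = 0.016.
u_1 = 0.016000 × 0.803 + 0.016 = 0.028848.
u_2 = 0.028848 × 0.803 + 0.016 = 0.039165.
u_3 = 0.039165 × 0.803 + 0.016 = 0.047449.

Unemployment rate after three quarters ≈ 4.74%.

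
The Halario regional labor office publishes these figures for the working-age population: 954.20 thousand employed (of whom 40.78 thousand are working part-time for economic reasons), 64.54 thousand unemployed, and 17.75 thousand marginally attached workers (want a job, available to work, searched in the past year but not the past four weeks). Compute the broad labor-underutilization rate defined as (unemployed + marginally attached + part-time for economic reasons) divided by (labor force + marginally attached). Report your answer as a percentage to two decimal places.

Labor force = 954.20 + 64.54 = 1,018.74 thousand.
Numerator = 64.54 + 17.75 + 40.78 = 123.07 thousand.
Denominator = 1,018.74 + 17.75 = 1,036.49 thousand.
Broad rate = 123.07 / 1,036.49 = 11.87%.

Broad underutilization rate ≈ 11.87%.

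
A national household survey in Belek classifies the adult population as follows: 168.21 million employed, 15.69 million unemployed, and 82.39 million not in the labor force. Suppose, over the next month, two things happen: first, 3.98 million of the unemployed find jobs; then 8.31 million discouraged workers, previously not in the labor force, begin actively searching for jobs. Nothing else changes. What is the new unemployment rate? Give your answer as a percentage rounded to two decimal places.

Initially, labor force = 168.21 + 15.69 = 183.90 million, so u = 15.69/183.90 = 8.53%.
After the first change, unemployed falls and employed rises by 3.98; labor force unchanged → E = 172.19, U = 11.71, labor force = 183.90 million.
After the second change, unemployed and labor force both rise by 8.31 → E = 172.19, U = 20.02, labor force = 192.21 million.
New unemployment rate = 20.02 / 192.21 = 10.42%.

New unemployment rate ≈ 10.42%.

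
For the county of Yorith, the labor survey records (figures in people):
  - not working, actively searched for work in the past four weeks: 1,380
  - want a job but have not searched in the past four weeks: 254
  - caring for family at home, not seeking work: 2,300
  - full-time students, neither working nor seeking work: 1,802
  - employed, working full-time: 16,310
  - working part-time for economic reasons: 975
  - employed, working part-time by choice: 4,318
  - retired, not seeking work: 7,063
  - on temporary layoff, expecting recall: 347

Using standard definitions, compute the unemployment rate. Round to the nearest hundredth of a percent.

Unemployment rate ≈ 7.40%.

Employed = 16,310 + 975 + 4,318 = 21,603 (anyone who worked, including part-time for economic reasons, counts as employed).
Unemployed = 1,380 + 347 = 1,727 (jobless and actively searching, or on temporary layoff).
Labor force = 21,603 + 1,727 = 23,330.
Unemployment rate = 1,727 / 23,330 = 7.40%.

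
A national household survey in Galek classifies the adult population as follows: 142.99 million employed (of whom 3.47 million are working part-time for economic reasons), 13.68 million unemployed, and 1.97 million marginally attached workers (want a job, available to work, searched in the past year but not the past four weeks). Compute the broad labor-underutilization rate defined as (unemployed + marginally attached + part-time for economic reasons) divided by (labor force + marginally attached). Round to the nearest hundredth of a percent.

Labor force = 142.99 + 13.68 = 156.67 million.
Numerator = 13.68 + 1.97 + 3.47 = 19.12 million.
Denominator = 156.67 + 1.97 = 158.64 million.
Broad rate = 19.12 / 158.64 = 12.05%.

Broad underutilization rate ≈ 12.05%.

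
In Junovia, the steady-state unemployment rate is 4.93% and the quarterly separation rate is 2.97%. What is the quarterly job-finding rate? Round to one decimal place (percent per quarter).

Job-finding rate ≈ 57.3% per quarter.

From u* = s/(s+f): f = s·(1−u)/u.
f = 2.97 × (1 − 0.0493) / 0.0493 = 2.8236 / 0.0493 ≈ 57.3% per quarter.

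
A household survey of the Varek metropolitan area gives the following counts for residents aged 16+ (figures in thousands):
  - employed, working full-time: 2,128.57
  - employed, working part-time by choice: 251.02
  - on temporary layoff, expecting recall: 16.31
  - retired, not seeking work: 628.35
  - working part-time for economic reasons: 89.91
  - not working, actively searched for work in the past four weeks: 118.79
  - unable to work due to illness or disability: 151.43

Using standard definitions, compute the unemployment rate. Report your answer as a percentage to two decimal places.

Employed = 2,128.57 + 251.02 + 89.91 = 2,469.50 thousand (anyone who worked, including part-time for economic reasons, counts as employed).
Unemployed = 16.31 + 118.79 = 135.10 thousand (jobless and actively searching, or on temporary layoff).
Labor force = 2,469.50 + 135.10 = 2,604.60 thousand.
Unemployment rate = 135.10 / 2,604.60 = 5.19%.

Unemployment rate ≈ 5.19%.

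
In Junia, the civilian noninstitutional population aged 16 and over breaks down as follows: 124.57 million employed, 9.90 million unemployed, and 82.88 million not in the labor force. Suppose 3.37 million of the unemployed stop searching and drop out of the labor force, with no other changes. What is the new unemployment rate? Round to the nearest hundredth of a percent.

New unemployment rate ≈ 4.98%.

Initially, labor force = 124.57 + 9.90 = 134.47 million, so u = 9.90/134.47 = 7.36%.
After the change, unemployed and labor force both fall by 3.37 → E = 124.57, U = 6.53, labor force = 131.10 million.
New unemployment rate = 6.53 / 131.10 = 4.98%.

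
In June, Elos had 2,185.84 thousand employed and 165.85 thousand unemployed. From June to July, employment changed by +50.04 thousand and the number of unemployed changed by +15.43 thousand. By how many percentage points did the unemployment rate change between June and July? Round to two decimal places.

The unemployment rate changed by +0.45 percentage points.

June: labor force = 2,185.84 + 165.85 = 2,351.69; u = 165.85/2,351.69 = 7.05%.
July: labor force = 2,235.88 + 181.28 = 2,417.16; u = 181.28/2,417.16 = 7.50%.
Change = 7.50% − 7.05% = +0.45 pp.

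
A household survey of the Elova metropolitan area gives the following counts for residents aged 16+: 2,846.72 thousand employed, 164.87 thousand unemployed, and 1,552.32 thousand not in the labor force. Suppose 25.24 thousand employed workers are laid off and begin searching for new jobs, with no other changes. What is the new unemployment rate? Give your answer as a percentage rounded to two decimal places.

New unemployment rate ≈ 6.31%.

Initially, labor force = 2,846.72 + 164.87 = 3,011.59 thousand, so u = 164.87/3,011.59 = 5.47%.
After the change, employed falls and unemployed rises by 25.24; labor force unchanged → E = 2,821.48, U = 190.11, labor force = 3,011.59 thousand.
New unemployment rate = 190.11 / 3,011.59 = 6.31%.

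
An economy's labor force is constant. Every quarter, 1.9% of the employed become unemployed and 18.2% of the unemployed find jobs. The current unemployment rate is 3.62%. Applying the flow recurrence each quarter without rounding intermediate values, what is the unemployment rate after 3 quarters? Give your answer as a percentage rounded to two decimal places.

Unemployment rate after three quarters ≈ 6.48%.

With a fixed labor force, u_{t+1} = u_t + s·(1−u_t) − f·u_t = u_t·(1−s−f) + s.
Here 1−s−f = 0.799 and s = 0.019.
u_1 = 0.036200 × 0.799 + 0.019 = 0.047924.
u_2 = 0.047924 × 0.799 + 0.019 = 0.057291.
u_3 = 0.057291 × 0.799 + 0.019 = 0.064776.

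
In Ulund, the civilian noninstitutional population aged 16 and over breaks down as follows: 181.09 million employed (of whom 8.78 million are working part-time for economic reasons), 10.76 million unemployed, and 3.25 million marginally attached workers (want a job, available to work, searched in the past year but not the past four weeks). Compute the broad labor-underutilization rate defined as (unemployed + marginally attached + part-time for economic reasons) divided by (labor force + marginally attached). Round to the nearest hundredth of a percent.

Broad underutilization rate ≈ 11.68%.

Labor force = 181.09 + 10.76 = 191.85 million.
Numerator = 10.76 + 3.25 + 8.78 = 22.79 million.
Denominator = 191.85 + 3.25 = 195.10 million.
Broad rate = 22.79 / 195.10 = 11.68%.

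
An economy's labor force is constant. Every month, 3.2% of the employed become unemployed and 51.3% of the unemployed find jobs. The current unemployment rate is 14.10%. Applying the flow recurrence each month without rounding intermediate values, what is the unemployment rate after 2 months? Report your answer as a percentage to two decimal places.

Unemployment rate after two months ≈ 7.58%.

With a fixed labor force, u_{t+1} = u_t + s·(1−u_t) − f·u_t = u_t·(1−s−f) + s.
Here 1−s−f = 0.455 and s = 0.032.
u_1 = 0.141000 × 0.455 + 0.032 = 0.096155.
u_2 = 0.096155 × 0.455 + 0.032 = 0.075751.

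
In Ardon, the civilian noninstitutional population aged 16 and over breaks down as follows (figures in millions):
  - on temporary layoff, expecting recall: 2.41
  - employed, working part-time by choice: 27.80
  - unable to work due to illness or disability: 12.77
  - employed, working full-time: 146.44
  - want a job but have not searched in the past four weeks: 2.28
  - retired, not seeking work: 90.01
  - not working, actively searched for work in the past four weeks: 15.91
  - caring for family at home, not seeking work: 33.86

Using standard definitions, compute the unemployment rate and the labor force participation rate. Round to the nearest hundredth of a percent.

Employed = 27.80 + 146.44 = 174.24 million.
Unemployed = 2.41 + 15.91 = 18.32 million (jobless and actively searching, or on temporary layoff).
Labor force = 174.24 + 18.32 = 192.56 million.
Not in labor force = 12.77 + 2.28 + 90.01 + 33.86 = 138.92 million (those not working and not actively searching are outside the labor force — including those who want a job but have given up searching).
Civilian working-age population = 192.56 + 138.92 = 331.48 million.
Unemployment rate = 18.32 / 192.56 = 9.51%.
Labor force participation rate = 192.56 / 331.48 = 58.09%.

Unemployment rate ≈ 9.51%; labor force participation rate ≈ 58.09%.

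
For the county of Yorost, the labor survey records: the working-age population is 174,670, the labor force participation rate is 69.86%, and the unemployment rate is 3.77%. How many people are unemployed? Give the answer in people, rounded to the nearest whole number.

Labor force = 0.6986 × 174,670 = 122,024.
Unemployed = 0.0377 × 122,024 ≈ 4,600.

About 4,600 are unemployed.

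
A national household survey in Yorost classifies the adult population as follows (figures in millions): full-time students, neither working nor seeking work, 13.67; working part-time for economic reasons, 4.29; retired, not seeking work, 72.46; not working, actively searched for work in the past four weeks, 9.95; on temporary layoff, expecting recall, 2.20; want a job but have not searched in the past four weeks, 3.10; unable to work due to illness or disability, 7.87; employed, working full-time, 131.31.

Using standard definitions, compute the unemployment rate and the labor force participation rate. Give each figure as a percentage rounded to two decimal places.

Unemployment rate ≈ 8.22%; labor force participation rate ≈ 60.34%.

Employed = 4.29 + 131.31 = 135.60 million (anyone who worked, including part-time for economic reasons, counts as employed).
Unemployed = 9.95 + 2.20 = 12.15 million (jobless and actively searching, or on temporary layoff).
Labor force = 135.60 + 12.15 = 147.75 million.
Not in labor force = 13.67 + 72.46 + 3.10 + 7.87 = 97.10 million (those not working and not actively searching are outside the labor force — including those who want a job but have given up searching).
Civilian working-age population = 147.75 + 97.10 = 244.85 million.
Unemployment rate = 12.15 / 147.75 = 8.22%.
Labor force participation rate = 147.75 / 244.85 = 60.34%.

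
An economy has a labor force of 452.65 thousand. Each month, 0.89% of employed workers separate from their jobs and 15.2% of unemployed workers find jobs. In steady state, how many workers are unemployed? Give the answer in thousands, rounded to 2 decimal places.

Steady-state unemployment rate u* = s/(s+f) = 0.89/(0.89+15.2) = 0.055314.
Unemployed = u* × labor force = 0.055314 × 452.65 ≈ 25.04 thousand.

About 25.04 thousand are unemployed in steady state.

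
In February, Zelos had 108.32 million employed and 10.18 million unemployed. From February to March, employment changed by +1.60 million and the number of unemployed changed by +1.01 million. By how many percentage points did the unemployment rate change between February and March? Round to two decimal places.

The unemployment rate changed by +0.65 percentage points.

February: labor force = 108.32 + 10.18 = 118.50; u = 10.18/118.50 = 8.59%.
March: labor force = 109.92 + 11.19 = 121.11; u = 11.19/121.11 = 9.24%.
Change = 9.24% − 8.59% = +0.65 pp.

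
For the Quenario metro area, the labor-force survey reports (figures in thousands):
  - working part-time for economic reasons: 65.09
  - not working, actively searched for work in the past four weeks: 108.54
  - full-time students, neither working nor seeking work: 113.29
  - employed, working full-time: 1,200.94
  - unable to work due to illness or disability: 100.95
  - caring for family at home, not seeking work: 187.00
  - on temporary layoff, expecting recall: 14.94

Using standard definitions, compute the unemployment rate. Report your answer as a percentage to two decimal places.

Unemployment rate ≈ 8.89%.

Employed = 65.09 + 1,200.94 = 1,266.03 thousand (anyone who worked, including part-time for economic reasons, counts as employed).
Unemployed = 108.54 + 14.94 = 123.48 thousand (jobless and actively searching, or on temporary layoff).
Labor force = 1,266.03 + 123.48 = 1,389.51 thousand.
Unemployment rate = 123.48 / 1,389.51 = 8.89%.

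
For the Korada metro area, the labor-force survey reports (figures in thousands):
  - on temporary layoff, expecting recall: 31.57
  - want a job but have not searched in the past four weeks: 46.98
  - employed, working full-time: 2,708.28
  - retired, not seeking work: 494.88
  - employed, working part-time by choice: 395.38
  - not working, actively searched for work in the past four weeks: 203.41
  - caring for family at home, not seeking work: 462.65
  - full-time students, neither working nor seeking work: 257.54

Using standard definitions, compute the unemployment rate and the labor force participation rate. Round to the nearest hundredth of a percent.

Unemployment rate ≈ 7.04%; labor force participation rate ≈ 72.57%.

Employed = 2,708.28 + 395.38 = 3,103.66 thousand.
Unemployed = 31.57 + 203.41 = 234.98 thousand (jobless and actively searching, or on temporary layoff).
Labor force = 3,103.66 + 234.98 = 3,338.64 thousand.
Not in labor force = 46.98 + 494.88 + 462.65 + 257.54 = 1,262.05 thousand (those not working and not actively searching are outside the labor force — including those who want a job but have given up searching).
Civilian working-age population = 3,338.64 + 1,262.05 = 4,600.69 thousand.
Unemployment rate = 234.98 / 3,338.64 = 7.04%.
Labor force participation rate = 3,338.64 / 4,600.69 = 72.57%.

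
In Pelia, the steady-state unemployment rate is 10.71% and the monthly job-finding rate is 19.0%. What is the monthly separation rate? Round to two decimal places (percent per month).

Separation rate ≈ 2.28% per month.

From u* = s/(s+f): s = u·f/(1−u).
s = 0.1071 × 19.0 / (1 − 0.1071) = 2.0349 / 0.8929 ≈ 2.28% per month.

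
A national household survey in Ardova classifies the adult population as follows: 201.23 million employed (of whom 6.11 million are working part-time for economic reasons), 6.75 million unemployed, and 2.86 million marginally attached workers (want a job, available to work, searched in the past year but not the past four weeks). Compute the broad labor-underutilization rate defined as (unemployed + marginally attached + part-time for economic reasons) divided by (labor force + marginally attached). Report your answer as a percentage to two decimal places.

Broad underutilization rate ≈ 7.46%.

Labor force = 201.23 + 6.75 = 207.98 million.
Numerator = 6.75 + 2.86 + 6.11 = 15.72 million.
Denominator = 207.98 + 2.86 = 210.84 million.
Broad rate = 15.72 / 210.84 = 7.46%.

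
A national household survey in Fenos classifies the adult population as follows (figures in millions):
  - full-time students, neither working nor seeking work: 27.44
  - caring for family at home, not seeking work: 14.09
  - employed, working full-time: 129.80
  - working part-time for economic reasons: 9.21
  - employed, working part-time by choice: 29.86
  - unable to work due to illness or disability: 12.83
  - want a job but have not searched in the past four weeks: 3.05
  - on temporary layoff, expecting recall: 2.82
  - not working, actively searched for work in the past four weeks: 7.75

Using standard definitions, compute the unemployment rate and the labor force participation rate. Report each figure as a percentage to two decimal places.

Employed = 129.80 + 9.21 + 29.86 = 168.87 million (anyone who worked, including part-time for economic reasons, counts as employed).
Unemployed = 2.82 + 7.75 = 10.57 million (jobless and actively searching, or on temporary layoff).
Labor force = 168.87 + 10.57 = 179.44 million.
Not in labor force = 27.44 + 14.09 + 12.83 + 3.05 = 57.41 million (those not working and not actively searching are outside the labor force — including those who want a job but have given up searching).
Civilian working-age population = 179.44 + 57.41 = 236.85 million.
Unemployment rate = 10.57 / 179.44 = 5.89%.
Labor force participation rate = 179.44 / 236.85 = 75.76%.

Unemployment rate ≈ 5.89%; labor force participation rate ≈ 75.76%.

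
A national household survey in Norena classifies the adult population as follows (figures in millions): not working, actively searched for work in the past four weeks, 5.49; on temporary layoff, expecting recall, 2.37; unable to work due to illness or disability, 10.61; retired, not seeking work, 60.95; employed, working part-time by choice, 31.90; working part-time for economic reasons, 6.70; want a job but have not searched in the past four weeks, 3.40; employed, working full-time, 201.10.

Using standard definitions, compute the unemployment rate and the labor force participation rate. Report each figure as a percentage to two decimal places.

Unemployment rate ≈ 3.17%; labor force participation rate ≈ 76.76%.

Employed = 31.90 + 6.70 + 201.10 = 239.70 million (anyone who worked, including part-time for economic reasons, counts as employed).
Unemployed = 5.49 + 2.37 = 7.86 million (jobless and actively searching, or on temporary layoff).
Labor force = 239.70 + 7.86 = 247.56 million.
Not in labor force = 10.61 + 60.95 + 3.40 = 74.96 million (those not working and not actively searching are outside the labor force — including those who want a job but have given up searching).
Civilian working-age population = 247.56 + 74.96 = 322.52 million.
Unemployment rate = 7.86 / 247.56 = 3.17%.
Labor force participation rate = 247.56 / 322.52 = 76.76%.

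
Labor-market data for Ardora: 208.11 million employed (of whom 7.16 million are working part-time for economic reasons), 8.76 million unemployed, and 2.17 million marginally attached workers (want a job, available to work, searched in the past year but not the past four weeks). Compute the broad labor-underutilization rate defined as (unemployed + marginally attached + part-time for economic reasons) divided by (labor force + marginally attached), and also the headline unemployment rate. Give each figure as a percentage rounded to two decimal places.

Broad underutilization rate ≈ 8.26%; headline unemployment rate ≈ 4.04%.

Labor force = 208.11 + 8.76 = 216.87 million.
Numerator = 8.76 + 2.17 + 7.16 = 18.09 million.
Denominator = 216.87 + 2.17 = 219.04 million.
Broad rate = 18.09 / 219.04 = 8.26%.
Headline unemployment rate = 8.76 / 216.87 = 4.04%.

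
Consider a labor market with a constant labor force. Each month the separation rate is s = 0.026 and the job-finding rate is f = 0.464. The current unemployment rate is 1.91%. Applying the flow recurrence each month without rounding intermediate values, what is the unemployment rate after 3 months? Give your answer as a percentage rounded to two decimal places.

Unemployment rate after three months ≈ 4.86%.

With a fixed labor force, u_{t+1} = u_t + s·(1−u_t) − f·u_t = u_t·(1−s−f) + s.
Here 1−s−f = 0.510 and s = 0.026.
u_1 = 0.019100 × 0.510 + 0.026 = 0.035741.
u_2 = 0.035741 × 0.510 + 0.026 = 0.044228.
u_3 = 0.044228 × 0.510 + 0.026 = 0.048556.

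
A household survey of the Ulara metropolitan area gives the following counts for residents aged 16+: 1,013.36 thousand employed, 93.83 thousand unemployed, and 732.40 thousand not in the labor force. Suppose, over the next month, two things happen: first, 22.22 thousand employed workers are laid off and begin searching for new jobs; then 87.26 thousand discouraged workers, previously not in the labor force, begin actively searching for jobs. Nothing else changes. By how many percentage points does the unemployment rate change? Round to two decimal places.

The unemployment rate changes by +8.55 percentage points.

Initially, labor force = 1,013.36 + 93.83 = 1,107.19 thousand, so u = 93.83/1,107.19 = 8.47%.
After the first change, employed falls and unemployed rises by 22.22; labor force unchanged → E = 991.14, U = 116.05, labor force = 1,107.19 thousand.
After the second change, unemployed and labor force both rise by 87.26 → E = 991.14, U = 203.31, labor force = 1,194.45 thousand.
New unemployment rate = 203.31 / 1,194.45 = 17.02%.
Change = 17.02% − 8.47% = +8.55 percentage points.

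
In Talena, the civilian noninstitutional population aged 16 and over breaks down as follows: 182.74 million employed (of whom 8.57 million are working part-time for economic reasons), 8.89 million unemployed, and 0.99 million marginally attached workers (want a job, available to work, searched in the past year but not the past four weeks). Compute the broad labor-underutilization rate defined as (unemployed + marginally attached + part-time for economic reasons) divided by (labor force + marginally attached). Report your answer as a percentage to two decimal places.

Broad underutilization rate ≈ 9.58%.

Labor force = 182.74 + 8.89 = 191.63 million.
Numerator = 8.89 + 0.99 + 8.57 = 18.45 million.
Denominator = 191.63 + 0.99 = 192.62 million.
Broad rate = 18.45 / 192.62 = 9.58%.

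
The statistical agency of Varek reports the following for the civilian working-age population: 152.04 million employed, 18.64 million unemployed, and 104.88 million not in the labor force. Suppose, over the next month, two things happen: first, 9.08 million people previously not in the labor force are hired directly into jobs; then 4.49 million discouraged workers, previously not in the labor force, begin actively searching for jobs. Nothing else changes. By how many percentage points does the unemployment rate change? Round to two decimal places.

Initially, labor force = 152.04 + 18.64 = 170.68 million, so u = 18.64/170.68 = 10.92%.
After the first change, employed and labor force both rise by 9.08; unemployed unchanged → E = 161.12, U = 18.64, labor force = 179.76 million.
After the second change, unemployed and labor force both rise by 4.49 → E = 161.12, U = 23.13, labor force = 184.25 million.
New unemployment rate = 23.13 / 184.25 = 12.55%.
Change = 12.55% − 10.92% = +1.63 percentage points.

The unemployment rate changes by +1.63 percentage points.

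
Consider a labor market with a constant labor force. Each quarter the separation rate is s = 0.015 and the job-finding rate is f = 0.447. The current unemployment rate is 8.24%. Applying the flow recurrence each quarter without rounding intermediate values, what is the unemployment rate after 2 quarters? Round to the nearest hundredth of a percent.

With a fixed labor force, u_{t+1} = u_t + s·(1−u_t) − f·u_t = u_t·(1−s−f) + s.
Here 1−s−f = 0.538 and s = 0.015.
u_1 = 0.082400 × 0.538 + 0.015 = 0.059331.
u_2 = 0.059331 × 0.538 + 0.015 = 0.046920.

Unemployment rate after two quarters ≈ 4.69%.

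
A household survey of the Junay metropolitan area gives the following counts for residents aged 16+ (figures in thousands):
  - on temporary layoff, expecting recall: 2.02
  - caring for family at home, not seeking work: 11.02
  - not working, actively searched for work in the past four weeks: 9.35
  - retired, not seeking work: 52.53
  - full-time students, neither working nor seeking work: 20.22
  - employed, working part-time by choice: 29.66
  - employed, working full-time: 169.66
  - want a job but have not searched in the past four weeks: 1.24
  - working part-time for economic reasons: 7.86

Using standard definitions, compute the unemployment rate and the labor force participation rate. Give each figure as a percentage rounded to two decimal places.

Employed = 29.66 + 169.66 + 7.86 = 207.18 thousand (anyone who worked, including part-time for economic reasons, counts as employed).
Unemployed = 2.02 + 9.35 = 11.37 thousand (jobless and actively searching, or on temporary layoff).
Labor force = 207.18 + 11.37 = 218.55 thousand.
Not in labor force = 11.02 + 52.53 + 20.22 + 1.24 = 85.01 thousand (those not working and not actively searching are outside the labor force — including those who want a job but have given up searching).
Civilian working-age population = 218.55 + 85.01 = 303.56 thousand.
Unemployment rate = 11.37 / 218.55 = 5.20%.
Labor force participation rate = 218.55 / 303.56 = 72.00%.

Unemployment rate ≈ 5.20%; labor force participation rate ≈ 72.00%.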